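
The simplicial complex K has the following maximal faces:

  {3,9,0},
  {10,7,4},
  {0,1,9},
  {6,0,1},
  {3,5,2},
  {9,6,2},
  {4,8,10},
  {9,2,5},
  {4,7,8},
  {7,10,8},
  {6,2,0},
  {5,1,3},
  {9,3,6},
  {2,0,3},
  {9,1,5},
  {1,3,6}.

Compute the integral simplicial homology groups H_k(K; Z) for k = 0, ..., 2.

We work with the vertex ordering 0 < 1 < 2 < 3 < 4 < 5 < 6 < 7 < 8 < 9 < 10. The simplices of K, each written with vertices in increasing order, are:

  0-simplices (11): [0], [1], [2], [3], [4], [5], [6], [7], [8], [9], [10]
  1-simplices (24): (24 of them)
  2-simplices (16): [0,1,6], [0,1,9], [0,2,3], [0,2,6], [0,3,9], [1,3,5], [1,3,6], [1,5,9], [2,3,5], [2,5,9], [2,6,9], [3,6,9], [4,7,8], [4,7,10], [4,8,10], [7,8,10]

Hence C_0 ≅ Z^11, C_1 ≅ Z^24, C_2 ≅ Z^16.

Boundary ∂_1: C_1 → C_0 sends each edge [p,q] (with p < q) to q − p. For instance
  ∂[4,8] = [8] − [4].
This gives a 11×24 integer matrix of rank 9; reducing to Smith normal form yields diagonal entries (1,1,1,1,1,1,1,1,1).

∂_2: C_2 → C_1 acts by ∂[p,q,r] = [q,r] − [p,r] + [p,q]. For instance
  ∂[0,2,6] = [2,6] − [0,6] + [0,2],
  ∂[3,6,9] = [6,9] − [3,9] + [3,6].
This gives a 24×16 integer matrix of rank 15; reducing to Smith normal form yields diagonal entries (1,1,1,1,1,1,1,1,1,1,1,1,1,1,2).

From H_k ≅ ker(∂_k) / im(∂_{k+1}) we obtain:

  H_0: rank C_0 − rank ∂_1 = 11 − 9 = 2, and the invariant factors of ∂_1 are all 1, so H_0 ≅ Z^2.
  H_1: rank ker ∂_1 − rank ∂_2 = (24 − 9) − 15 = 0, and ∂_2 has invariant factor 2 > 1, so H_1 ≅ Z_2.
  H_2: rank ker ∂_2 − rank ∂_3 = (16 − 15) − 0 = 1, and there is no ∂_3, so H_2 ≅ Z.

As a check, the Euler characteristic is 11 − 24 + 16 = 3, which agrees with 2 − 0 + 1 = 3.

H_0 ≅ Z^2,  H_1 ≅ Z_2,  H_2 ≅ Z.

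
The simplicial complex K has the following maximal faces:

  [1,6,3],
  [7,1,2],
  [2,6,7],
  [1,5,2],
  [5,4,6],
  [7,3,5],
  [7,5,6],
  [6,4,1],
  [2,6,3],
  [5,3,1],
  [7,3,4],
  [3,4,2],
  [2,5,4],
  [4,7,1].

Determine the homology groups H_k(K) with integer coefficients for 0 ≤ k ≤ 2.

Fix the vertex order 1 < 2 < 3 < 4 < 5 < 6 < 7 and write every simplex with vertices in increasing order. Then dim K = 2 and the simplices of K are:

  0-simplices (7): [1], [2], [3], [4], [5], [6], [7]
  1-simplices (21): [1,2], [1,3], [1,4], [1,5], [1,6], [1,7], [2,3], [2,4], [2,5], [2,6], [2,7], [3,4], [3,5], [3,6], [3,7], [4,5], [4,6], [4,7], [5,6], [5,7], [6,7]
  2-simplices (14): [1,2,5], [1,2,7], [1,3,5], [1,3,6], [1,4,6], [1,4,7], [2,3,4], [2,3,6], [2,4,5], [2,6,7], [3,4,7], [3,5,7], [4,5,6], [5,6,7]

so the chain groups are C_0 ≅ Z^7, C_1 ≅ Z^21, C_2 ≅ Z^14.

∂_1: C_1 → C_0 is given by ∂[p,q] = [q] − [p]. For instance
  ∂[4,7] = [7] − [4].
As a 7×21 matrix over Z this has rank 6, with invariant factors (1,1,1,1,1,1).

Boundary ∂_2: C_2 → C_1 acts by ∂[p,q,r] = [q,r] − [p,r] + [p,q]. For instance
  ∂[3,5,7] = [5,7] − [3,7] + [3,5],
  ∂[2,4,5] = [4,5] − [2,5] + [2,4].
The resulting 21×14 matrix has rank 13, and its Smith normal form has invariant factors (1,1,1,1,1,1,1,1,1,1,1,1,1).

From H_k ≅ ker(∂_k) / im(∂_{k+1}) we obtain:

  H_0: rank C_0 − rank ∂_1 = 7 − 6 = 1, and the invariant factors of ∂_1 are all 1, so H_0 = Z.
  H_1: rank ker ∂_1 − rank ∂_2 = (21 − 6) − 13 = 2, and the invariant factors of ∂_2 are all 1, so H_1 = Z^2.
  H_2: rank ker ∂_2 − rank ∂_3 = (14 − 13) − 0 = 1, and there is no ∂_3, so H_2 = Z.

(K is a triangulation of the torus T^2.)

H_0 = Z,  H_1 = Z^2,  H_2 = Z.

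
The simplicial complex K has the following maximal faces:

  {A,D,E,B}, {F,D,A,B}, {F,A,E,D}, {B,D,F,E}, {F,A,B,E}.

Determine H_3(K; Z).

We work with the vertex ordering A < B < D < E < F. The simplices of K, each written with vertices in increasing order, are:

  0-simplices (5): A, B, D, E, F
  1-simplices (10): AB, AD, AE, AF, BD, BE, BF, DE, DF, EF
  2-simplices (10): ABD, ABE, ABF, ADE, ADF, AEF, BDE, BDF, BEF, DEF
  3-simplices (5): ABDE, ABDF, ABEF, ADEF, BDEF

so the chain groups are C_0 ≅ Z^5, C_1 ≅ Z^10, C_2 ≅ Z^10, C_3 ≅ Z^5.

∂_1: C_1 → C_0 maps an edge to its endpoints' difference, ∂[p,q] = q − p. For instance
  ∂BD = D − B.
The resulting 5×10 matrix has rank 4, and its Smith normal form has invariant factors (1,1,1,1).

The boundary map ∂_2: C_2 → C_1 maps a triangle to the signed sum of its edges. For instance
  ∂ADF = DF − AF + AD,
  ∂AEF = EF − AF + AE.
The 10×10 boundary matrix has rank 6 and Smith normal form diag(1,1,1,1,1,1).

The boundary map ∂_3: C_3 → C_2 sends each 3-simplex σ to the alternating sum Σ_i (−1)^i (σ with its i-th vertex removed). For instance
  ∂ADEF = DEF − AEF + ADF − ADE,
  ∂BDEF = DEF − BEF + BDF − BDE.
As a 10×5 matrix over Z this has rank 4, with invariant factors (1,1,1,1).

From H_k ≅ ker(∂_k) / im(∂_{k+1}) we obtain:

  H_3: rank ker ∂_3 − rank ∂_4 = (5 − 4) − 0 = 1, and there is no ∂_4, so H_3 = Z.

(K is a triangulation of the 3-sphere S^3.)

H_3 = Z.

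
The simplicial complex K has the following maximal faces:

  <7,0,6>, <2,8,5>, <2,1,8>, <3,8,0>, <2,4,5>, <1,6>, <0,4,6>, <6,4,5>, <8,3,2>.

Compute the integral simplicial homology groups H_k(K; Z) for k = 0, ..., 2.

H_0 ≅ Z,  H_1 ≅ Z^2,  H_2 = 0.

Order the vertices as 0 < 1 < 2 < 3 < 4 < 5 < 6 < 7 < 8. Listing each simplex with vertices in this order, K has dimension 2 with simplices:

  0-simplices (9): [0], [1], [2], [3], [4], [5], [6], [7], [8]
  1-simplices (18): [0,3], [0,4], [0,6], [0,7], [0,8], [1,2], [1,6], [1,8], [2,3], [2,4], [2,5], [2,8], [3,8], [4,5], [4,6], [5,6], [5,8], [6,7]
  2-simplices (8): [0,3,8], [0,4,6], [0,6,7], [1,2,8], [2,3,8], [2,4,5], [2,5,8], [4,5,6]

so the chain groups are C_0 ≅ Z^9, C_1 ≅ Z^18, C_2 ≅ Z^8.

∂_1: C_1 → C_0 maps an edge to its endpoints' difference, ∂[p,q] = q − p. For instance
  ∂[1,6] = [6] − [1].
The 9×18 boundary matrix has rank 8 and Smith normal form diag(1,1,1,1,1,1,1,1).

The boundary map ∂_2: C_2 → C_1 maps a triangle to the signed sum of its edges. For instance
  ∂[0,4,6] = [4,6] − [0,6] + [0,4],
  ∂[0,3,8] = [3,8] − [0,8] + [0,3].
The 18×8 boundary matrix has rank 8 and Smith normal form diag(1,1,1,1,1,1,1,1).

Now H_k = ker ∂_k / im ∂_{k+1}, so:

  H_0: rank C_0 − rank ∂_1 = 9 − 8 = 1, and the invariant factors of ∂_1 are all 1, so H_0 ≅ Z.
  H_1: rank ker ∂_1 − rank ∂_2 = (18 − 8) − 8 = 2, and the invariant factors of ∂_2 are all 1, so H_1 ≅ Z^2.
  H_2: rank ker ∂_2 − rank ∂_3 = (8 − 8) − 0 = 0, and there is no ∂_3, so H_2 ≅ 0.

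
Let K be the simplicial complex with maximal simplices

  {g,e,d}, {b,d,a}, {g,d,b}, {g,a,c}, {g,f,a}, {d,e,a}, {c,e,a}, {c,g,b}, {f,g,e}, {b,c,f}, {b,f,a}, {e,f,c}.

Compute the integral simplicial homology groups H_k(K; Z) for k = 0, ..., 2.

We work with the vertex ordering a < b < c < d < e < f < g. The simplices of K, each written with vertices in increasing order, are:

  0-simplices (7): a, b, c, d, e, f, g
  1-simplices (18): ab, ac, ad, ae, af, ag, bc, bd, bf, bg, ce, cf, cg, de, dg, ef, eg, fg
  2-simplices (12): abd, abf, ace, acg, ade, afg, bcf, bcg, bdg, cef, deg, efg

Hence C_0 ≅ Z^7, C_1 ≅ Z^18, C_2 ≅ Z^12.

The boundary map ∂_1: C_1 → C_0 maps an edge to its endpoints' difference, ∂[p,q] = q − p. For instance
  ∂ag = g − a.
The 7×18 boundary matrix has rank 6 and Smith normal form diag(1,1,1,1,1,1).

The boundary map ∂_2: C_2 → C_1 maps a triangle to the signed sum of its edges. For instance
  ∂acg = cg − ag + ac,
  ∂deg = eg − dg + de.
The resulting 18×12 matrix has rank 12, and its Smith normal form has invariant factors (1,1,1,1,1,1,1,1,1,1,1,2).

From H_k ≅ ker(∂_k) / im(∂_{k+1}) we obtain:

  H_0: rank C_0 − rank ∂_1 = 7 − 6 = 1, and the invariant factors of ∂_1 are all 1, so H_0 ≅ Z.
  H_1: rank ker ∂_1 − rank ∂_2 = (18 − 6) − 12 = 0, and ∂_2 has invariant factor 2 > 1, so H_1 ≅ Z/2.
  H_2: rank ker ∂_2 − rank ∂_3 = (12 − 12) − 0 = 0, and there is no ∂_3, so H_2 ≅ 0.

As a check, the Euler characteristic is 7 − 18 + 12 = 1, which agrees with 1 − 0 + 0 = 1.

H_0 ≅ Z,  H_1 ≅ Z/2,  H_2 = 0.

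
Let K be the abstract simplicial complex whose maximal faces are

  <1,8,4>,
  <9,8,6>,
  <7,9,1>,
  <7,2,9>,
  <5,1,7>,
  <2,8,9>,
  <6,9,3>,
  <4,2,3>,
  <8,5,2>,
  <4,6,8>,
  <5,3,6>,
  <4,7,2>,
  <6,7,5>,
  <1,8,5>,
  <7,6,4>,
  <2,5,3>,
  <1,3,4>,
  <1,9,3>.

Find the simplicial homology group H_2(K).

We work with the vertex ordering 1 < 2 < 3 < 4 < 5 < 6 < 7 < 8 < 9. The simplices of K, each written with vertices in increasing order, are:

  0-simplices (9): [1], [2], [3], [4], [5], [6], [7], [8], [9]
  1-simplices (27): (27 of them)
  2-simplices (18): [1,3,4], [1,3,9], [1,4,8], [1,5,7], [1,5,8], [1,7,9], [2,3,4], [2,3,5], [2,4,7], [2,5,8], [2,7,9], [2,8,9], [3,5,6], [3,6,9], [4,6,7], [4,6,8], [5,6,7], [6,8,9]

so the chain groups are C_0 ≅ Z^9, C_1 ≅ Z^27, C_2 ≅ Z^18.

∂_1: C_1 → C_0 sends each edge [p,q] (with p < q) to q − p. For instance
  ∂[2,8] = [8] − [2].
The resulting 9×27 matrix has rank 8, and its Smith normal form has invariant factors (1,1,1,1,1,1,1,1).

∂_2: C_2 → C_1 maps a triangle to the signed sum of its edges. For instance
  ∂[2,8,9] = [8,9] − [2,9] + [2,8],
  ∂[1,5,7] = [5,7] − [1,7] + [1,5].
As a 27×18 matrix over Z this has rank 17, with invariant factors (1,1,1,1,1,1,1,1,1,1,1,1,1,1,1,1,1).

Now H_k = ker ∂_k / im ∂_{k+1}, so:

  H_2: rank ker ∂_2 − rank ∂_3 = (18 − 17) − 0 = 1, and there is no ∂_3, so H_2 ≅ Z.

H_2 = Z.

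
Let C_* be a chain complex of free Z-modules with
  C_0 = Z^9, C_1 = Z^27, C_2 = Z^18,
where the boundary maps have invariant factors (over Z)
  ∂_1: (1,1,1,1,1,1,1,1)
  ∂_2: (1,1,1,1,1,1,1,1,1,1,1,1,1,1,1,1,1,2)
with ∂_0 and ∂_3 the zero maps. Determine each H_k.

H_0 = Z,  H_1 = Z ⊕ Z_2,  H_2 = 0.

H_0: b_0 = 9 − 0 − 8 = 1; torsion from ∂_1 factors > 1: none. So H_0 = Z.
H_1: b_1 = 27 − 8 − 18 = 1; torsion from ∂_2 factors > 1: [2]. So H_1 = Z ⊕ Z_2.
H_2: b_2 = 18 − 18 − 0 = 0; torsion from ∂_3 factors > 1: none. So H_2 = 0.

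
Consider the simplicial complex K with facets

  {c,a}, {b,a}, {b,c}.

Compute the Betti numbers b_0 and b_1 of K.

b_0 = 1, b_1 = 1.

Order the vertices as a < b < c. Listing each simplex with vertices in this order, K has dimension 1 with simplices:

  0-simplices (3): a, b, c
  1-simplices (3): ab, ac, bc

giving chain groups C_0 ≅ Z^3, C_1 ≅ Z^3.

Boundary ∂_1: C_1 → C_0 maps an edge to its endpoints' difference, ∂[p,q] = q − p. For instance
  ∂bc = c − b.
As a 3×3 matrix over Z this has rank 2, with invariant factors (1,1).

Reading off H_k = ker ∂_k / im ∂_{k+1}:

  H_0: rank C_0 − rank ∂_1 = 3 − 2 = 1, and the invariant factors of ∂_1 are all 1, so H_0 = Z.
  H_1: rank ker ∂_1 − rank ∂_2 = (3 − 2) − 0 = 1, and there is no ∂_2, so H_1 = Z.

(K is a triangulation of the circle S^1.)

Hence the Betti numbers are b_0 = 1, b_1 = 1.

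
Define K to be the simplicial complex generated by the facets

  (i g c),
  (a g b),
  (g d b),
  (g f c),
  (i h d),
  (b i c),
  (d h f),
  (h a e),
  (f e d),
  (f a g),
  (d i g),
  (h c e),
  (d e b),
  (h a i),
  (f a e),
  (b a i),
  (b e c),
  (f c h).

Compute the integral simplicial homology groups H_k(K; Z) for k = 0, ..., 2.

Order the vertices as a < b < c < d < e < f < g < h < i. Listing each simplex with vertices in this order, K has dimension 2 with simplices:

  0-simplices (9): a, b, c, d, e, f, g, h, i
  1-simplices (27): ab, ae, af, ag, ah, ai, bc, bd, be, bg, bi, ce, cf, cg, ch, ci, de, df, dg, dh, di, ef, eh, fg, fh, gi, hi
  2-simplices (18): abg, abi, aef, aeh, afg, ahi, bce, bci, bde, bdg, ceh, cfg, cfh, cgi, def, dfh, dgi, dhi

Hence C_0 ≅ Z^9, C_1 ≅ Z^27, C_2 ≅ Z^18.

∂_1: C_1 → C_0 maps an edge to its endpoints' difference, ∂[p,q] = q − p. For instance
  ∂ah = h − a.
The 9×27 boundary matrix has rank 8 and Smith normal form diag(1,1,1,1,1,1,1,1).

∂_2: C_2 → C_1 maps a triangle to the signed sum of its edges. For instance
  ∂bdg = dg − bg + bd,
  ∂bde = de − be + bd.
This gives a 27×18 integer matrix of rank 18; reducing to Smith normal form yields diagonal entries (1,1,1,1,1,1,1,1,1,1,1,1,1,1,1,1,1,2).

Computing H_k = (kernel of ∂_k) / (image of ∂_{k+1}):

  H_0: rank C_0 − rank ∂_1 = 9 − 8 = 1, and the invariant factors of ∂_1 are all 1, so H_0 = Z.
  H_1: rank ker ∂_1 − rank ∂_2 = (27 − 8) − 18 = 1, and ∂_2 has invariant factor 2 > 1, so H_1 = Z ⊕ Z/2.
  H_2: rank ker ∂_2 − rank ∂_3 = (18 − 18) − 0 = 0, and there is no ∂_3, so H_2 = 0.

H_0 ≅ Z,  H_1 ≅ Z ⊕ Z/2,  H_2 = 0.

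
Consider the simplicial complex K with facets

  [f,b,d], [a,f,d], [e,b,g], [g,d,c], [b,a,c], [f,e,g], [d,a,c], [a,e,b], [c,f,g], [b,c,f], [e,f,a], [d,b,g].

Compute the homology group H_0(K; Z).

H_0 = Z.

We work with the vertex ordering a < b < c < d < e < f < g. The simplices of K, each written with vertices in increasing order, are:

  0-simplices (7): a, b, c, d, e, f, g
  1-simplices (18): ab, ac, ad, ae, af, bc, bd, be, bf, bg, cd, cf, cg, df, dg, ef, eg, fg
  2-simplices (12): abc, abe, acd, adf, aef, bcf, bdf, bdg, beg, cdg, cfg, efg

Hence C_0 ≅ Z^7, C_1 ≅ Z^18, C_2 ≅ Z^12.

Boundary ∂_1: C_1 → C_0 sends each edge [p,q] (with p < q) to q − p. For instance
  ∂ae = e − a.
The 7×18 boundary matrix has rank 6 and Smith normal form diag(1,1,1,1,1,1).

The boundary map ∂_2: C_2 → C_1 sends each 2-simplex [p,q,r] to [q,r] − [p,r] + [p,q]. For instance
  ∂efg = fg − eg + ef,
  ∂acd = cd − ad + ac.
The 18×12 boundary matrix has rank 12 and Smith normal form diag(1,1,1,1,1,1,1,1,1,1,1,2).

Reading off H_k = ker ∂_k / im ∂_{k+1}:

  H_0: rank C_0 − rank ∂_1 = 7 − 6 = 1, and the invariant factors of ∂_1 are all 1, so H_0 = Z.

(K is a triangulation of the real projective plane RP^2.)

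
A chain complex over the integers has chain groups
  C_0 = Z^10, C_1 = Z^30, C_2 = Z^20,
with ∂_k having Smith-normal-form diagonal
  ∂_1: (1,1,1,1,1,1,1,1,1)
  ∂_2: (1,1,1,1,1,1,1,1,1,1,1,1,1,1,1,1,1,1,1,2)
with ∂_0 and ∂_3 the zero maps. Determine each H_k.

H_0 ≅ Z,  H_1 ≅ Z ⊕ Z/2,  H_2 = 0.

H_0: b_0 = 10 − 0 − 9 = 1; torsion from ∂_1 factors > 1: none. So H_0 ≅ Z.
H_1: b_1 = 30 − 9 − 20 = 1; torsion from ∂_2 factors > 1: [2]. So H_1 ≅ Z ⊕ Z/2.
H_2: b_2 = 20 − 20 − 0 = 0; torsion from ∂_3 factors > 1: none. So H_2 ≅ 0.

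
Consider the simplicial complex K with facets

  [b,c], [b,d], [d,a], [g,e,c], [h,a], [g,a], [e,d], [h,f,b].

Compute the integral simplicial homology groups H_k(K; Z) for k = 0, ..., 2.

H_0 = Z,  H_1 = Z^3,  H_2 = 0.

Take the total order a < b < c < d < e < f < g < h on the vertex set. Then K (dimension 2) consists of the simplices:

  0-simplices (8): a, b, c, d, e, f, g, h
  1-simplices (12): ad, ag, ah, bc, bd, bf, bh, ce, cg, de, eg, fh
  2-simplices (2): bfh, ceg

Hence C_0 ≅ Z^8, C_1 ≅ Z^12, C_2 ≅ Z^2.

The boundary map ∂_1: C_1 → C_0 sends each edge [p,q] (with p < q) to q − p.
The resulting 8×12 matrix has rank 7, and its Smith normal form has invariant factors (1,1,1,1,1,1,1).

Boundary ∂_2: C_2 → C_1 acts by ∂[p,q,r] = [q,r] − [p,r] + [p,q]. For instance
  ∂ceg = eg − cg + ce,
  ∂bfh = fh − bh + bf.
This gives a 12×2 integer matrix of rank 2; reducing to Smith normal form yields diagonal entries (1,1).

Now H_k = ker ∂_k / im ∂_{k+1}, so:

  H_0: rank C_0 − rank ∂_1 = 8 − 7 = 1, and the invariant factors of ∂_1 are all 1, so H_0 ≅ Z.
  H_1: rank ker ∂_1 − rank ∂_2 = (12 − 7) − 2 = 3, and the invariant factors of ∂_2 are all 1, so H_1 ≅ Z^3.
  H_2: rank ker ∂_2 − rank ∂_3 = (2 − 2) − 0 = 0, and there is no ∂_3, so H_2 ≅ 0.

As a check, the Euler characteristic is 8 − 12 + 2 = -2, which agrees with 1 − 3 + 0 = -2.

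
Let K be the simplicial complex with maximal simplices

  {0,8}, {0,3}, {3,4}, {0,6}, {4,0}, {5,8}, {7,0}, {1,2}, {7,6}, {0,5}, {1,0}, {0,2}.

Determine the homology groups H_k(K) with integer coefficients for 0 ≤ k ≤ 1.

H_0 ≅ Z,  H_1 ≅ Z^4.

Take the total order 0 < 1 < 2 < 3 < 4 < 5 < 6 < 7 < 8 on the vertex set. Then K (dimension 1) consists of the simplices:

  0-simplices (9): [0], [1], [2], [3], [4], [5], [6], [7], [8]
  1-simplices (12): [0,1], [0,2], [0,3], [0,4], [0,5], [0,6], [0,7], [0,8], [1,2], [3,4], [5,8], [6,7]

Hence C_0 ≅ Z^9, C_1 ≅ Z^12.

The boundary map ∂_1: C_1 → C_0 maps an edge to its endpoints' difference, ∂[p,q] = q − p. For instance
  ∂[6,7] = [7] − [6].
As a 9×12 matrix over Z this has rank 8, with invariant factors (1,1,1,1,1,1,1,1).

From H_k ≅ ker(∂_k) / im(∂_{k+1}) we obtain:

  H_0: rank C_0 − rank ∂_1 = 9 − 8 = 1, and the invariant factors of ∂_1 are all 1, so H_0 = Z.
  H_1: rank ker ∂_1 − rank ∂_2 = (12 − 8) − 0 = 4, and there is no ∂_2, so H_1 = Z^4.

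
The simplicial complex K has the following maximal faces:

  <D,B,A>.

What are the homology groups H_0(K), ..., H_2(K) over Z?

H_0 = Z,  H_1 = 0,  H_2 = 0.

We work with the vertex ordering A < B < D. The simplices of K, each written with vertices in increasing order, are:

  0-simplices (3): A, B, D
  1-simplices (3): AB, AD, BD
  2-simplices (1): ABD

so the chain groups are C_0 ≅ Z^3, C_1 ≅ Z^3, C_2 ≅ Z^1.

Boundary ∂_1: C_1 → C_0 sends each edge [p,q] (with p < q) to q − p. For instance
  ∂BD = D − B.
The resulting 3×3 matrix has rank 2, and its Smith normal form has invariant factors (1,1).

Boundary ∂_2: C_2 → C_1 maps a triangle to the signed sum of its edges. For instance
  ∂ABD = BD − AD + AB.
As a 3×1 matrix over Z this has rank 1, with invariant factors (1).

Computing H_k = (kernel of ∂_k) / (image of ∂_{k+1}):

  H_0: rank C_0 − rank ∂_1 = 3 − 2 = 1, and the invariant factors of ∂_1 are all 1, so H_0 ≅ Z.
  H_1: rank ker ∂_1 − rank ∂_2 = (3 − 2) − 1 = 0, and the invariant factors of ∂_2 are all 1, so H_1 ≅ 0.
  H_2: rank ker ∂_2 − rank ∂_3 = (1 − 1) − 0 = 0, and there is no ∂_3, so H_2 ≅ 0.

(K is a triangulation of the 2-simplex.)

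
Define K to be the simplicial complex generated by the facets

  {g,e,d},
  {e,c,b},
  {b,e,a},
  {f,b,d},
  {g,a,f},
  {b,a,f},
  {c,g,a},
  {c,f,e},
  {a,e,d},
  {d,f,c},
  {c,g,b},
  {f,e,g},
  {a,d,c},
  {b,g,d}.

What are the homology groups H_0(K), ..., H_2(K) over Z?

K has 7 vertices, 21 edges, 14 triangles.
rank ∂_0 = 0, rank ∂_1 = 6 ⇒ b_0 = 7 − 0 − 6 = 1; all invariant factors of ∂_1 are 1 so no torsion. So H_0 = Z.
rank ∂_1 = 6, rank ∂_2 = 13 ⇒ b_1 = 21 − 6 − 13 = 2; all invariant factors of ∂_2 are 1 so no torsion. So H_1 = Z^2.
rank ∂_2 = 13, rank ∂_3 = 0 ⇒ b_2 = 14 − 13 − 0 = 1. So H_2 = Z.

H_0 = Z,  H_1 = Z^2,  H_2 = Z.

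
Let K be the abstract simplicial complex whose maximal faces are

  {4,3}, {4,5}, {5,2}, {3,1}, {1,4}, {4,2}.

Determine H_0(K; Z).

K has 5 vertices, 6 edges.
rank ∂_0 = 0, rank ∂_1 = 4 ⇒ b_0 = 5 − 0 − 4 = 1; all invariant factors of ∂_1 are 1 so no torsion. So H_0 = Z.

H_0 ≅ Z.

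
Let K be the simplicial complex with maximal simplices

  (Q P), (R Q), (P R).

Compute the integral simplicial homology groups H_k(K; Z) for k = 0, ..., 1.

H_0 ≅ Z,  H_1 ≅ Z.

Fix the vertex order P < Q < R and write every simplex with vertices in increasing order. Then dim K = 1 and the simplices of K are:

  0-simplices (3): P, Q, R
  1-simplices (3): PQ, PR, QR

so the chain groups are C_0 ≅ Z^3, C_1 ≅ Z^3.

The boundary map ∂_1: C_1 → C_0 is given by ∂[p,q] = [q] − [p].
The 3×3 boundary matrix has rank 2 and Smith normal form diag(1,1).

Computing H_k = (kernel of ∂_k) / (image of ∂_{k+1}):

  H_0: rank C_0 − rank ∂_1 = 3 − 2 = 1, and the invariant factors of ∂_1 are all 1, so H_0 = Z.
  H_1: rank ker ∂_1 − rank ∂_2 = (3 − 2) − 0 = 1, and there is no ∂_2, so H_1 = Z.

As a check, the Euler characteristic is 3 − 3 = 0, which agrees with 1 − 1 = 0.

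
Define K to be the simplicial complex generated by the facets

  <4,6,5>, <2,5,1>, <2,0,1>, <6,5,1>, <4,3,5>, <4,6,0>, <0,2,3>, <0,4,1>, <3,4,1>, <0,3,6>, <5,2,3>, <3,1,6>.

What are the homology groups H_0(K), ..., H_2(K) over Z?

We work with the vertex ordering 0 < 1 < 2 < 3 < 4 < 5 < 6. The simplices of K, each written with vertices in increasing order, are:

  0-simplices (7): [0], [1], [2], [3], [4], [5], [6]
  1-simplices (18): [0,1], [0,2], [0,3], [0,4], [0,6], [1,2], [1,3], [1,4], [1,5], [1,6], [2,3], [2,5], [3,4], [3,5], [3,6], [4,5], [4,6], [5,6]
  2-simplices (12): [0,1,2], [0,1,4], [0,2,3], [0,3,6], [0,4,6], [1,2,5], [1,3,4], [1,3,6], [1,5,6], [2,3,5], [3,4,5], [4,5,6]

so the chain groups are C_0 ≅ Z^7, C_1 ≅ Z^18, C_2 ≅ Z^12.

Boundary ∂_1: C_1 → C_0 sends each edge [p,q] (with p < q) to q − p.
The 7×18 boundary matrix has rank 6 and Smith normal form diag(1,1,1,1,1,1).

The boundary map ∂_2: C_2 → C_1 acts by ∂[p,q,r] = [q,r] − [p,r] + [p,q]. For instance
  ∂[0,1,4] = [1,4] − [0,4] + [0,1],
  ∂[0,1,2] = [1,2] − [0,2] + [0,1].
The 18×12 boundary matrix has rank 12 and Smith normal form diag(1,1,1,1,1,1,1,1,1,1,1,2).

From H_k ≅ ker(∂_k) / im(∂_{k+1}) we obtain:

  H_0: rank C_0 − rank ∂_1 = 7 − 6 = 1, and the invariant factors of ∂_1 are all 1, so H_0 ≅ Z.
  H_1: rank ker ∂_1 − rank ∂_2 = (18 − 6) − 12 = 0, and ∂_2 has invariant factor 2 > 1, so H_1 ≅ Z/2.
  H_2: rank ker ∂_2 − rank ∂_3 = (12 − 12) − 0 = 0, and there is no ∂_3, so H_2 ≅ 0.

As a check, the Euler characteristic is 7 − 18 + 12 = 1, which agrees with 1 − 0 + 0 = 1.

H_0 = Z,  H_1 = Z/2,  H_2 = 0.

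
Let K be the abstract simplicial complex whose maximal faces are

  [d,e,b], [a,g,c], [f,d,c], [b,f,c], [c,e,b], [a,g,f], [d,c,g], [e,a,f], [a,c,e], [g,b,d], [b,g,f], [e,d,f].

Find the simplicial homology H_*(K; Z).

H_0 = Z,  H_1 = Z/2,  H_2 = 0.

Take the total order a < b < c < d < e < f < g on the vertex set. Then K (dimension 2) consists of the simplices:

  0-simplices (7): a, b, c, d, e, f, g
  1-simplices (18): ac, ae, af, ag, bc, bd, be, bf, bg, cd, ce, cf, cg, de, df, dg, ef, fg
  2-simplices (12): ace, acg, aef, afg, bce, bcf, bde, bdg, bfg, cdf, cdg, def

so the chain groups are C_0 ≅ Z^7, C_1 ≅ Z^18, C_2 ≅ Z^12.

The boundary map ∂_1: C_1 → C_0 sends each edge [p,q] (with p < q) to q − p. For instance
  ∂bg = g − b.
The 7×18 boundary matrix has rank 6 and Smith normal form diag(1,1,1,1,1,1).

∂_2: C_2 → C_1 acts by ∂[p,q,r] = [q,r] − [p,r] + [p,q]. For instance
  ∂ace = ce − ae + ac,
  ∂bfg = fg − bg + bf.
As a 18×12 matrix over Z this has rank 12, with invariant factors (1,1,1,1,1,1,1,1,1,1,1,2).

Now H_k = ker ∂_k / im ∂_{k+1}, so:

  H_0: rank C_0 − rank ∂_1 = 7 − 6 = 1, and the invariant factors of ∂_1 are all 1, so H_0 = Z.
  H_1: rank ker ∂_1 − rank ∂_2 = (18 − 6) − 12 = 0, and ∂_2 has invariant factor 2 > 1, so H_1 = Z/2.
  H_2: rank ker ∂_2 − rank ∂_3 = (12 − 12) − 0 = 0, and there is no ∂_3, so H_2 = 0.

As a check, the Euler characteristic is 7 − 18 + 12 = 1, which agrees with 1 − 0 + 0 = 1.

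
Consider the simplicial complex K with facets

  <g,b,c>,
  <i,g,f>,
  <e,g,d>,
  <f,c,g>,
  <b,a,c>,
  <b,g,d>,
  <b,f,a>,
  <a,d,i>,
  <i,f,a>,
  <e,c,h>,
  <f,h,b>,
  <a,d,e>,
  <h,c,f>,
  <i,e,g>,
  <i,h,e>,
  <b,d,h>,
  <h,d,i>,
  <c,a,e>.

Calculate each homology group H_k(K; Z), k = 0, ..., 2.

H_0 ≅ Z,  H_1 ≅ Z ⊕ Z/2Z,  H_2 = 0.

K has 9 vertices, 27 edges, 18 triangles.
rank ∂_0 = 0, rank ∂_1 = 8 ⇒ b_0 = 9 − 0 − 8 = 1; all invariant factors of ∂_1 are 1 so no torsion. So H_0 = Z.
rank ∂_1 = 8, rank ∂_2 = 18 ⇒ b_1 = 27 − 8 − 18 = 1; ∂_2 has invariant factor(s) [2] giving torsion. So H_1 = Z ⊕ Z/2Z.
rank ∂_2 = 18, rank ∂_3 = 0 ⇒ b_2 = 18 − 18 − 0 = 0. So H_2 = 0.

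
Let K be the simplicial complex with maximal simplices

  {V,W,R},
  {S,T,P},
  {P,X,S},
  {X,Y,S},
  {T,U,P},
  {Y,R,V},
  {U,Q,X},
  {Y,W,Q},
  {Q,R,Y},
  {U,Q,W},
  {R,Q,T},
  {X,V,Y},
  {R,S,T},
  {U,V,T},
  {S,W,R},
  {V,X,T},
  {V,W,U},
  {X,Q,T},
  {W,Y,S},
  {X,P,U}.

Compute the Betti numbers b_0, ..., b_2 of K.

b_0 = 1, b_1 = 1, b_2 = 0.

K has 10 vertices, 30 edges, 20 triangles.
rank ∂_0 = 0, rank ∂_1 = 9 ⇒ b_0 = 10 − 0 − 9 = 1; all invariant factors of ∂_1 are 1 so no torsion. So H_0 = Z.
rank ∂_1 = 9, rank ∂_2 = 20 ⇒ b_1 = 30 − 9 − 20 = 1; ∂_2 has invariant factor(s) [2] giving torsion. So H_1 = Z ⊕ Z/2Z.
rank ∂_2 = 20, rank ∂_3 = 0 ⇒ b_2 = 20 − 20 − 0 = 0. So H_2 = 0.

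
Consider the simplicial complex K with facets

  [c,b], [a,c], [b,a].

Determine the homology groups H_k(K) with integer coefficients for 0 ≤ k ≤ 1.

Fix the vertex order a < b < c and write every simplex with vertices in increasing order. Then dim K = 1 and the simplices of K are:

  0-simplices (3): a, b, c
  1-simplices (3): ab, ac, bc

giving chain groups C_0 ≅ Z^3, C_1 ≅ Z^3.

The boundary map ∂_1: C_1 → C_0 is given by ∂[p,q] = [q] − [p]. For instance
  ∂ab = b − a.
As a 3×3 matrix over Z this has rank 2, with invariant factors (1,1).

Now H_k = ker ∂_k / im ∂_{k+1}, so:

  H_0: rank C_0 − rank ∂_1 = 3 − 2 = 1, and the invariant factors of ∂_1 are all 1, so H_0 ≅ Z.
  H_1: rank ker ∂_1 − rank ∂_2 = (3 − 2) − 0 = 1, and there is no ∂_2, so H_1 ≅ Z.

H_0 ≅ Z,  H_1 ≅ Z.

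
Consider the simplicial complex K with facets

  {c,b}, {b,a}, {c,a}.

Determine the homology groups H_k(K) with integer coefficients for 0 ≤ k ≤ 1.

H_0 = Z,  H_1 = Z.

Take the total order a < b < c on the vertex set. Then K (dimension 1) consists of the simplices:

  0-simplices (3): a, b, c
  1-simplices (3): ab, ac, bc

so the chain groups are C_0 ≅ Z^3, C_1 ≅ Z^3.

The boundary map ∂_1: C_1 → C_0 sends each edge [p,q] (with p < q) to q − p. For instance
  ∂ab = b − a.
The 3×3 boundary matrix has rank 2 and Smith normal form diag(1,1).

Computing H_k = (kernel of ∂_k) / (image of ∂_{k+1}):

  H_0: rank C_0 − rank ∂_1 = 3 − 2 = 1, and the invariant factors of ∂_1 are all 1, so H_0 = Z.
  H_1: rank ker ∂_1 − rank ∂_2 = (3 − 2) − 0 = 1, and there is no ∂_2, so H_1 = Z.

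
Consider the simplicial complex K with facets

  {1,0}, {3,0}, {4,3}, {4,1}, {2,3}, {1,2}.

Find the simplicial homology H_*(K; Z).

Order the vertices as 0 < 1 < 2 < 3 < 4. Listing each simplex with vertices in this order, K has dimension 1 with simplices:

  0-simplices (5): [0], [1], [2], [3], [4]
  1-simplices (6): [0,1], [0,3], [1,2], [1,4], [2,3], [3,4]

so the chain groups are C_0 ≅ Z^5, C_1 ≅ Z^6.

∂_1: C_1 → C_0 maps an edge to its endpoints' difference, ∂[p,q] = q − p. For instance
  ∂[1,4] = [4] − [1].
As a 5×6 matrix over Z this has rank 4, with invariant factors (1,1,1,1).

From H_k ≅ ker(∂_k) / im(∂_{k+1}) we obtain:

  H_0: rank C_0 − rank ∂_1 = 5 − 4 = 1, and the invariant factors of ∂_1 are all 1, so H_0 = Z.
  H_1: rank ker ∂_1 − rank ∂_2 = (6 − 4) − 0 = 2, and there is no ∂_2, so H_1 = Z^2.

As a check, the Euler characteristic is 5 − 6 = -1, which agrees with 1 − 2 = -1.

H_0 ≅ Z,  H_1 ≅ Z^2.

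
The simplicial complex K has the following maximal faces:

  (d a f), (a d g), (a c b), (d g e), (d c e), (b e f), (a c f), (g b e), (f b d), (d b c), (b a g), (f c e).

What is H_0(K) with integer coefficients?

Fix the vertex order a < b < c < d < e < f < g and write every simplex with vertices in increasing order. Then dim K = 2 and the simplices of K are:

  0-simplices (7): a, b, c, d, e, f, g
  1-simplices (18): ab, ac, ad, af, ag, bc, bd, be, bf, bg, cd, ce, cf, de, df, dg, ef, eg
  2-simplices (12): abc, abg, acf, adf, adg, bcd, bdf, bef, beg, cde, cef, deg

Hence C_0 ≅ Z^7, C_1 ≅ Z^18, C_2 ≅ Z^12.

The boundary map ∂_1: C_1 → C_0 maps an edge to its endpoints' difference, ∂[p,q] = q − p.
The resulting 7×18 matrix has rank 6, and its Smith normal form has invariant factors (1,1,1,1,1,1).

∂_2: C_2 → C_1 sends each 2-simplex [p,q,r] to [q,r] − [p,r] + [p,q]. For instance
  ∂bef = ef − bf + be,
  ∂beg = eg − bg + be.
The 18×12 boundary matrix has rank 12 and Smith normal form diag(1,1,1,1,1,1,1,1,1,1,1,2).

Now H_k = ker ∂_k / im ∂_{k+1}, so:

  H_0: rank C_0 − rank ∂_1 = 7 − 6 = 1, and the invariant factors of ∂_1 are all 1, so H_0 ≅ Z.

(K is a triangulation of the real projective plane RP^2.)

H_0 = Z.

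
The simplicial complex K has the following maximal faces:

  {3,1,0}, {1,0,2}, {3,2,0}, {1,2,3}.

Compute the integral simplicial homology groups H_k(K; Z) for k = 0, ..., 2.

H_0 = Z,  H_1 = 0,  H_2 = Z.

We work with the vertex ordering 0 < 1 < 2 < 3. The simplices of K, each written with vertices in increasing order, are:

  0-simplices (4): [0], [1], [2], [3]
  1-simplices (6): [0,1], [0,2], [0,3], [1,2], [1,3], [2,3]
  2-simplices (4): [0,1,2], [0,1,3], [0,2,3], [1,2,3]

so the chain groups are C_0 ≅ Z^4, C_1 ≅ Z^6, C_2 ≅ Z^4.

Boundary ∂_1: C_1 → C_0 maps an edge to its endpoints' difference, ∂[p,q] = q − p. For instance
  ∂[1,2] = [2] − [1].
The 4×6 boundary matrix has rank 3 and Smith normal form diag(1,1,1).

The boundary map ∂_2: C_2 → C_1 sends each 2-simplex [p,q,r] to [q,r] − [p,r] + [p,q]. For instance
  ∂[0,1,3] = [1,3] − [0,3] + [0,1],
  ∂[0,2,3] = [2,3] − [0,3] + [0,2].
The 6×4 boundary matrix has rank 3 and Smith normal form diag(1,1,1).

From H_k ≅ ker(∂_k) / im(∂_{k+1}) we obtain:

  H_0: rank C_0 − rank ∂_1 = 4 − 3 = 1, and the invariant factors of ∂_1 are all 1, so H_0 ≅ Z.
  H_1: rank ker ∂_1 − rank ∂_2 = (6 − 3) − 3 = 0, and the invariant factors of ∂_2 are all 1, so H_1 ≅ 0.
  H_2: rank ker ∂_2 − rank ∂_3 = (4 − 3) − 0 = 1, and there is no ∂_3, so H_2 ≅ Z.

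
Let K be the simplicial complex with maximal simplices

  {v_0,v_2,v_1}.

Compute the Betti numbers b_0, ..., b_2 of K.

K has 3 vertices, 3 edges, 1 triangle.
rank ∂_0 = 0, rank ∂_1 = 2 ⇒ b_0 = 3 − 0 − 2 = 1; all invariant factors of ∂_1 are 1 so no torsion. So H_0 ≅ Z.
rank ∂_1 = 2, rank ∂_2 = 1 ⇒ b_1 = 3 − 2 − 1 = 0; all invariant factors of ∂_2 are 1 so no torsion. So H_1 ≅ 0.
rank ∂_2 = 1, rank ∂_3 = 0 ⇒ b_2 = 1 − 1 − 0 = 0. So H_2 ≅ 0.

b_0 = 1, b_1 = 0, b_2 = 0.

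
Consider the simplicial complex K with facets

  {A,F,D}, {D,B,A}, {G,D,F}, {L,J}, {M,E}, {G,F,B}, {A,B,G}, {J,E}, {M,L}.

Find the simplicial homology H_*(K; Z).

H_0 = Z^2,  H_1 = Z^2,  H_2 = 0.

Order the vertices as A < B < D < E < F < G < J < L < M. Listing each simplex with vertices in this order, K has dimension 2 with simplices:

  0-simplices (9): A, B, D, E, F, G, J, L, M
  1-simplices (14): AB, AD, AF, AG, BD, BF, BG, DF, DG, EJ, EM, FG, JL, LM
  2-simplices (5): ABD, ABG, ADF, BFG, DFG

Hence C_0 ≅ Z^9, C_1 ≅ Z^14, C_2 ≅ Z^5.

∂_1: C_1 → C_0 is given by ∂[p,q] = [q] − [p].
As a 9×14 matrix over Z this has rank 7, with invariant factors (1,1,1,1,1,1,1).

∂_2: C_2 → C_1 acts by ∂[p,q,r] = [q,r] − [p,r] + [p,q]. For instance
  ∂ABG = BG − AG + AB,
  ∂BFG = FG − BG + BF.
The 14×5 boundary matrix has rank 5 and Smith normal form diag(1,1,1,1,1).

Now H_k = ker ∂_k / im ∂_{k+1}, so:

  H_0: rank C_0 − rank ∂_1 = 9 − 7 = 2, and the invariant factors of ∂_1 are all 1, so H_0 = Z^2.
  H_1: rank ker ∂_1 − rank ∂_2 = (14 − 7) − 5 = 2, and the invariant factors of ∂_2 are all 1, so H_1 = Z^2.
  H_2: rank ker ∂_2 − rank ∂_3 = (5 − 5) − 0 = 0, and there is no ∂_3, so H_2 = 0.

As a check, the Euler characteristic is 9 − 14 + 5 = 0, which agrees with 2 − 2 + 0 = 0.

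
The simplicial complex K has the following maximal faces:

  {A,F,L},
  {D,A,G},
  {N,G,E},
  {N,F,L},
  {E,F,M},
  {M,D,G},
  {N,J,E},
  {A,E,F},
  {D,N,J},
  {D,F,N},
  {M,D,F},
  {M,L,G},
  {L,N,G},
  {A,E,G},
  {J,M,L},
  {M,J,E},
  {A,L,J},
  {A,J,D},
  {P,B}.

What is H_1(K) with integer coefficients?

H_1 ≅ Z^2.

Order the vertices as A < B < D < E < F < G < J < L < M < N < P. Listing each simplex with vertices in this order, K has dimension 2 with simplices:

  0-simplices (11): A, B, D, E, F, G, J, L, M, N, P
  1-simplices (28): AD, AE, AF, AG, AJ, AL, BP, DF, DG, DJ, DM, DN, EF, EG, EJ, EM, EN, FL, FM, FN, GL, GM, GN, JL, JM, JN, LM, LN
  2-simplices (18): ADG, ADJ, AEF, AEG, AFL, AJL, DFM, DFN, DGM, DJN, EFM, EGN, EJM, EJN, FLN, GLM, GLN, JLM

so the chain groups are C_0 ≅ Z^11, C_1 ≅ Z^28, C_2 ≅ Z^18.

The boundary map ∂_1: C_1 → C_0 is given by ∂[p,q] = [q] − [p]. For instance
  ∂AG = G − A.
The resulting 11×28 matrix has rank 9, and its Smith normal form has invariant factors (1,1,1,1,1,1,1,1,1).

∂_2: C_2 → C_1 maps a triangle to the signed sum of its edges. For instance
  ∂GLN = LN − GN + GL,
  ∂DFN = FN − DN + DF.
As a 28×18 matrix over Z this has rank 17, with invariant factors (1,1,1,1,1,1,1,1,1,1,1,1,1,1,1,1,1).

Now H_k = ker ∂_k / im ∂_{k+1}, so:

  H_1: rank ker ∂_1 − rank ∂_2 = (28 − 9) − 17 = 2, and the invariant factors of ∂_2 are all 1, so H_1 = Z^2.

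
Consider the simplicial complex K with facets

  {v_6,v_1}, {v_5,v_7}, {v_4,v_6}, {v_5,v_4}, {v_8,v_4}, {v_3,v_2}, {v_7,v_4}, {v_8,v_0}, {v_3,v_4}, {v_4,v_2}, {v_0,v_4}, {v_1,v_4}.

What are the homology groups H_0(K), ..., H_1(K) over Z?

Order the vertices as v_0 < v_1 < v_2 < v_3 < v_4 < v_5 < v_6 < v_7 < v_8. Listing each simplex with vertices in this order, K has dimension 1 with simplices:

  0-simplices (9): [v_0], [v_1], [v_2], [v_3], [v_4], [v_5], [v_6], [v_7], [v_8]
  1-simplices (12): [v_0,v_4], [v_0,v_8], [v_1,v_4], [v_1,v_6], [v_2,v_3], [v_2,v_4], [v_3,v_4], [v_4,v_5], [v_4,v_6], [v_4,v_7], [v_4,v_8], [v_5,v_7]

so the chain groups are C_0 ≅ Z^9, C_1 ≅ Z^12.

The boundary map ∂_1: C_1 → C_0 is given by ∂[p,q] = [q] − [p].
The resulting 9×12 matrix has rank 8, and its Smith normal form has invariant factors (1,1,1,1,1,1,1,1).

Computing H_k = (kernel of ∂_k) / (image of ∂_{k+1}):

  H_0: rank C_0 − rank ∂_1 = 9 − 8 = 1, and the invariant factors of ∂_1 are all 1, so H_0 = Z.
  H_1: rank ker ∂_1 − rank ∂_2 = (12 − 8) − 0 = 4, and there is no ∂_2, so H_1 = Z^4.

H_0 ≅ Z,  H_1 ≅ Z^4.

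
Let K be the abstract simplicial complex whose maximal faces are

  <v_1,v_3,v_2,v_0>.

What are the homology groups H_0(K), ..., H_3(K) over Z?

Order the vertices as v_0 < v_1 < v_2 < v_3. Listing each simplex with vertices in this order, K has dimension 3 with simplices:

  0-simplices (4): [v_0], [v_1], [v_2], [v_3]
  1-simplices (6): [v_0,v_1], [v_0,v_2], [v_0,v_3], [v_1,v_2], [v_1,v_3], [v_2,v_3]
  2-simplices (4): [v_0,v_1,v_2], [v_0,v_1,v_3], [v_0,v_2,v_3], [v_1,v_2,v_3]
  3-simplices (1): [v_0,v_1,v_2,v_3]

giving chain groups C_0 ≅ Z^4, C_1 ≅ Z^6, C_2 ≅ Z^4, C_3 ≅ Z^1.

∂_1: C_1 → C_0 sends each edge [p,q] (with p < q) to q − p. For instance
  ∂[v_0,v_2] = [v_2] − [v_0].
The 4×6 boundary matrix has rank 3 and Smith normal form diag(1,1,1).

Boundary ∂_2: C_2 → C_1 maps a triangle to the signed sum of its edges. For instance
  ∂[v_0,v_1,v_2] = [v_1,v_2] − [v_0,v_2] + [v_0,v_1],
  ∂[v_1,v_2,v_3] = [v_2,v_3] − [v_1,v_3] + [v_1,v_2].
As a 6×4 matrix over Z this has rank 3, with invariant factors (1,1,1).

The boundary map ∂_3: C_3 → C_2 sends each 3-simplex σ to the alternating sum Σ_i (−1)^i (σ with its i-th vertex removed). For instance
  ∂[v_0,v_1,v_2,v_3] = [v_1,v_2,v_3] − [v_0,v_2,v_3] + [v_0,v_1,v_3] − [v_0,v_1,v_2].
The resulting 4×1 matrix has rank 1, and its Smith normal form has invariant factors (1).

Computing H_k = (kernel of ∂_k) / (image of ∂_{k+1}):

  H_0: rank C_0 − rank ∂_1 = 4 − 3 = 1, and the invariant factors of ∂_1 are all 1, so H_0 ≅ Z.
  H_1: rank ker ∂_1 − rank ∂_2 = (6 − 3) − 3 = 0, and the invariant factors of ∂_2 are all 1, so H_1 ≅ 0.
  H_2: rank ker ∂_2 − rank ∂_3 = (4 − 3) − 1 = 0, and the invariant factors of ∂_3 are all 1, so H_2 ≅ 0.
  H_3: rank ker ∂_3 − rank ∂_4 = (1 − 1) − 0 = 0, and there is no ∂_4, so H_3 ≅ 0.

As a check, the Euler characteristic is 4 − 6 + 4 − 1 = 1, which agrees with 1 − 0 + 0 − 0 = 1.

H_0 ≅ Z,  H_1 = 0,  H_2 = 0,  H_3 = 0.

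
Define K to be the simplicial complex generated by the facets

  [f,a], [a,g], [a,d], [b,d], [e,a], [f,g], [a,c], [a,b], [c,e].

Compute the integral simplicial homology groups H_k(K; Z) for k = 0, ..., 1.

K has 7 vertices, 9 edges.
rank ∂_0 = 0, rank ∂_1 = 6 ⇒ b_0 = 7 − 0 − 6 = 1; all invariant factors of ∂_1 are 1 so no torsion. So H_0 = Z.
rank ∂_1 = 6, rank ∂_2 = 0 ⇒ b_1 = 9 − 6 − 0 = 3. So H_1 = Z^3.

H_0 = Z,  H_1 = Z^3.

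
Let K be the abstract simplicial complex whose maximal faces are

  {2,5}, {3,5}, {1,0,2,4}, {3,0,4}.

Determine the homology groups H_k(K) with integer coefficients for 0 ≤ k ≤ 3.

We work with the vertex ordering 0 < 1 < 2 < 3 < 4 < 5. The simplices of K, each written with vertices in increasing order, are:

  0-simplices (6): [0], [1], [2], [3], [4], [5]
  1-simplices (10): [0,1], [0,2], [0,3], [0,4], [1,2], [1,4], [2,4], [2,5], [3,4], [3,5]
  2-simplices (5): [0,1,2], [0,1,4], [0,2,4], [0,3,4], [1,2,4]
  3-simplices (1): [0,1,2,4]

Hence C_0 ≅ Z^6, C_1 ≅ Z^10, C_2 ≅ Z^5, C_3 ≅ Z^1.

Boundary ∂_1: C_1 → C_0 is given by ∂[p,q] = [q] − [p]. For instance
  ∂[0,2] = [2] − [0].
The resulting 6×10 matrix has rank 5, and its Smith normal form has invariant factors (1,1,1,1,1).

∂_2: C_2 → C_1 acts by ∂[p,q,r] = [q,r] − [p,r] + [p,q]. For instance
  ∂[0,1,4] = [1,4] − [0,4] + [0,1],
  ∂[0,3,4] = [3,4] − [0,4] + [0,3].
As a 10×5 matrix over Z this has rank 4, with invariant factors (1,1,1,1).

Boundary ∂_3: C_3 → C_2 sends each 3-simplex σ to the alternating sum Σ_i (−1)^i (σ with its i-th vertex removed). For instance
  ∂[0,1,2,4] = [1,2,4] − [0,2,4] + [0,1,4] − [0,1,2].
This gives a 5×1 integer matrix of rank 1; reducing to Smith normal form yields diagonal entries (1).

Now H_k = ker ∂_k / im ∂_{k+1}, so:

  H_0: rank C_0 − rank ∂_1 = 6 − 5 = 1, and the invariant factors of ∂_1 are all 1, so H_0 ≅ Z.
  H_1: rank ker ∂_1 − rank ∂_2 = (10 − 5) − 4 = 1, and the invariant factors of ∂_2 are all 1, so H_1 ≅ Z.
  H_2: rank ker ∂_2 − rank ∂_3 = (5 − 4) − 1 = 0, and the invariant factors of ∂_3 are all 1, so H_2 ≅ 0.
  H_3: rank ker ∂_3 − rank ∂_4 = (1 − 1) − 0 = 0, and there is no ∂_4, so H_3 ≅ 0.

As a check, the Euler characteristic is 6 − 10 + 5 − 1 = 0, which agrees with 1 − 1 + 0 − 0 = 0.

H_0 ≅ Z,  H_1 ≅ Z,  H_2 = 0,  H_3 = 0.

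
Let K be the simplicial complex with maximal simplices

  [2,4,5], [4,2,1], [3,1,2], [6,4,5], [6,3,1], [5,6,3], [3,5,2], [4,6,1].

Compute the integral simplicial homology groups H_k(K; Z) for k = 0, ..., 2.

H_0 ≅ Z,  H_1 = 0,  H_2 ≅ Z.

Fix the vertex order 1 < 2 < 3 < 4 < 5 < 6 and write every simplex with vertices in increasing order. Then dim K = 2 and the simplices of K are:

  0-simplices (6): [1], [2], [3], [4], [5], [6]
  1-simplices (12): [1,2], [1,3], [1,4], [1,6], [2,3], [2,4], [2,5], [3,5], [3,6], [4,5], [4,6], [5,6]
  2-simplices (8): [1,2,3], [1,2,4], [1,3,6], [1,4,6], [2,3,5], [2,4,5], [3,5,6], [4,5,6]

so the chain groups are C_0 ≅ Z^6, C_1 ≅ Z^12, C_2 ≅ Z^8.

∂_1: C_1 → C_0 is given by ∂[p,q] = [q] − [p].
The 6×12 boundary matrix has rank 5 and Smith normal form diag(1,1,1,1,1).

Boundary ∂_2: C_2 → C_1 maps a triangle to the signed sum of its edges. For instance
  ∂[1,2,4] = [2,4] − [1,4] + [1,2],
  ∂[3,5,6] = [5,6] − [3,6] + [3,5].
The resulting 12×8 matrix has rank 7, and its Smith normal form has invariant factors (1,1,1,1,1,1,1).

Reading off H_k = ker ∂_k / im ∂_{k+1}:

  H_0: rank C_0 − rank ∂_1 = 6 − 5 = 1, and the invariant factors of ∂_1 are all 1, so H_0 ≅ Z.
  H_1: rank ker ∂_1 − rank ∂_2 = (12 − 5) − 7 = 0, and the invariant factors of ∂_2 are all 1, so H_1 ≅ 0.
  H_2: rank ker ∂_2 − rank ∂_3 = (8 − 7) − 0 = 1, and there is no ∂_3, so H_2 ≅ Z.

As a check, the Euler characteristic is 6 − 12 + 8 = 2, which agrees with 1 − 0 + 1 = 2.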